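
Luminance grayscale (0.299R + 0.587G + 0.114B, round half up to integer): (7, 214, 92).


Gray = 0.299×R + 0.587×G + 0.114×B
Gray = 0.299×7 + 0.587×214 + 0.114×92
Gray = 2.093 + 125.618 + 10.488
Gray = 138.199 → round half up → 138
Gray = 138


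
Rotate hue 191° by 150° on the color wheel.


New hue = (H + rotation) mod 360
New hue = (191 + 150) mod 360
= 341 mod 360
= 341°


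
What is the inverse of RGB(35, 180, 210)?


Invert: (255-R, 255-G, 255-B)
R: 255-35 = 220
G: 255-180 = 75
B: 255-210 = 45
= RGB(220, 75, 45)


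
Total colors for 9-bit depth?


Colors = 2^bits = 2^9
= 512 colors


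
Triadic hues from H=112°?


Triadic: equally spaced at 120° intervals
H1 = 112°
H2 = (112 + 120) mod 360 = 232°
H3 = (112 + 240) mod 360 = 352°
Triadic = 112°, 232°, 352°


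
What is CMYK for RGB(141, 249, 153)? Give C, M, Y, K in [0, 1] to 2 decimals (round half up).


R'=141/255≈0.5529, G'=249/255≈0.9765, B'=153/255≈0.6000
K = 1 - max(R',G',B') = 1 - 249/255 = 6/255 = 0.02352… → 0.02
(1-R'-K)/(1-K) simplifies to (max-R)/max with max = 249:
C = (249-141)/249 = 108/249 = 0.43373… → 0.43
M = (249-249)/249 = 0/249 = 0 → 0.00
Y = (249-153)/249 = 96/249 = 0.38554… → 0.39
= CMYK(0.43, 0.00, 0.39, 0.02)


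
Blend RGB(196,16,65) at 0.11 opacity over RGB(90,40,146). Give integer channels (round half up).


C = α×F + (1-α)×B, with 1-α = 0.89
R: 0.11×196 + 0.89×90 = 21.56 + 80.10 = 101.66 → 102
G: 0.11×16 + 0.89×40 = 1.76 + 35.60 = 37.36 → 37
B: 0.11×65 + 0.89×146 = 7.15 + 129.94 = 137.09 → 137
= RGB(102, 37, 137)


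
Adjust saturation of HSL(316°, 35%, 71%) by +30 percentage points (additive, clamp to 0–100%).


Original S = 35%
Adjustment = +30 percentage points
New S = 35 + (30) = 65
Clamp to [0, 100] → 65
= HSL(316°, 65%, 71%)


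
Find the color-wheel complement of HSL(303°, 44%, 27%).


Complement = opposite side of color wheel = hue + 180°
H' = (303 + 180) mod 360 = 123°
S and L unchanged.
= HSL(123°, 44%, 27%)


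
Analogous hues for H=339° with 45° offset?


Base hue: 339°
Left analog: (339 - 45) mod 360 = 294°
Right analog: (339 + 45) mod 360 = 24°
Analogous hues = 294° and 24°


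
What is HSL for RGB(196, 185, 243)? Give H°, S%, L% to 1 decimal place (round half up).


Normalize: R'=196/255≈0.7686, G'=185/255≈0.7255, B'=243/255≈0.9529
Max=243/255, Min=185/255, Δ=Max-Min=58/255
L = (Max+Min)/2 = (243+185)/510 = 428/510 = 0.83921… → L = 83.9%
L > 0.5 → S = Δ/(2-Max-Min) = 58/(510-243-185) = 58/82 = 0.70731… → S = 70.7%
(the 1/255 factors cancel in S and H, so raw channel differences can be used)
Max is B' → H = 60 × ((R-G)/Δ + 4) = 60 × ((196-185)/58 + 4)
  11/58 + 4 = 0.1896… + 4 = 4.1896…
  H = 60 × 4.1896… = 251.379…° → H = 251.4°
= HSL(251.4°, 70.7%, 83.9%)


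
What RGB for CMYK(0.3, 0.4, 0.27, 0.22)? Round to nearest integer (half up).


R = 255 × (1-C) × (1-K) = 255 × 0.70 × 0.78 = 139.23 → 139
G = 255 × (1-M) × (1-K) = 255 × 0.60 × 0.78 = 119.34 → 119
B = 255 × (1-Y) × (1-K) = 255 × 0.73 × 0.78 = 145.197 → 145
= RGB(139, 119, 145)


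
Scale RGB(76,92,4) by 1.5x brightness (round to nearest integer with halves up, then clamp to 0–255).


Multiply each channel by 1.5, round half up, clamp to [0, 255]
R: 76×1.5 = 114
G: 92×1.5 = 138
B: 4×1.5 = 6
= RGB(114, 138, 6)


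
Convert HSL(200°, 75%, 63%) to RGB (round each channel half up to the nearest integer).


H=200°, S=0.75, L=0.63
C = (1-|2L-1|)×S = (1-|0.26|)×0.75 = 0.555
H' = H/60 = 200/60 ≈ 3.3333; X = C×(1-|H' mod 2 - 1|) = 0.37
m = L - C/2 = 0.63 - 0.2775 = 0.3525
Sector ⌊H'⌋ = 3 → (R',G',B') = (0.0, 0.37, 0.555)
RGB = ((R'+m)×255, (G'+m)×255, (B'+m)×255) = (89.8875, 184.2375, 231.4125)
Round half up → RGB(90, 184, 231)


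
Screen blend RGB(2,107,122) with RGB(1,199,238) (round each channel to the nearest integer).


Screen: C = 255 - (255-A)×(255-B)/255, rounded to nearest integer
R: 255 - (255-2)×(255-1)/255 = 255 - 64262/255 ≈ 255 - 252.008 = 2.992 → 3
G: 255 - (255-107)×(255-199)/255 = 255 - 8288/255 ≈ 255 - 32.502 = 222.498 → 222
B: 255 - (255-122)×(255-238)/255 = 255 - 2261/255 ≈ 255 - 8.867 = 246.133 → 246
= RGB(3, 222, 246)


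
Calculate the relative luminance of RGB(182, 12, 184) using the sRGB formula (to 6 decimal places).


Linearize each channel (sRGB transfer function): c = v/255; c_lin = c/12.92 if c ≤ 0.04045, else ((c+0.055)/1.055)^2.4
  R: 182/255 ≈ 0.713725 > 0.04045 → ((0.713725+0.055)/1.055)^2.4 ≈ 0.467784
  G: 12/255 ≈ 0.047059 > 0.04045 → ((0.047059+0.055)/1.055)^2.4 ≈ 0.003677
  B: 184/255 ≈ 0.721569 > 0.04045 → ((0.721569+0.055)/1.055)^2.4 ≈ 0.479320
R_lin = 0.467784, G_lin = 0.003677, B_lin = 0.479320
L = 0.2126×R + 0.7152×G + 0.0722×B
L = 0.2126×0.467784 + 0.7152×0.003677 + 0.0722×0.479320
L ≈ 0.136687


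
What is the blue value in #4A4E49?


Color: #4A4E49
R = 4A = 74
G = 4E = 78
B = 49 = 73
Blue = 73


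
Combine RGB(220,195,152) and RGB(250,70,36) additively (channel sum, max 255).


Additive: each channel = min(255, C₁+C₂)
R: 220+250 = 470 → 255
G: 195+70 = 265 → 255
B: 152+36 = 188 → 188
= RGB(255, 255, 188)


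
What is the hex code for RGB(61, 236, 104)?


R = 61 → 3D (hex)
G = 236 → EC (hex)
B = 104 → 68 (hex)
Hex = #3DEC68


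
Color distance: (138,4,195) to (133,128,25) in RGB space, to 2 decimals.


d = √[(R₁-R₂)² + (G₁-G₂)² + (B₁-B₂)²]
d = √[(138-133)² + (4-128)² + (195-25)²]
d = √[25 + 15376 + 28900]
d = √44301
d ≈ 210.48


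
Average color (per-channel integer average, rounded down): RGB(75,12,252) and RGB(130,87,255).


Midpoint: each channel = ⌊(C₁+C₂)/2⌋
R: ⌊(75+130)/2⌋ = 102
G: ⌊(12+87)/2⌋ = 49
B: ⌊(252+255)/2⌋ = 253
= RGB(102, 49, 253)


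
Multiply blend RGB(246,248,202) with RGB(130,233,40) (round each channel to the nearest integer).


Multiply: C = A×B/255, rounded to nearest integer
R: 246×130/255 = 31980/255 ≈ 125.412 → 125
G: 248×233/255 = 57784/255 ≈ 226.604 → 227
B: 202×40/255 = 8080/255 ≈ 31.686 → 32
= RGB(125, 227, 32)


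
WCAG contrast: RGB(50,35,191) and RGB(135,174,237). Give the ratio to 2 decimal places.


Linearize each sRGB channel c=v/255: c/12.92 if c ≤ 0.04045 else ((c+0.055)/1.055)^2.4
L = 0.2126×R_lin + 0.7152×G_lin + 0.0722×B_lin
Color 1 (50,35,191):
  R=50: 50/255≈0.1961 > 0.04045 → ((0.1961+0.055)/1.055)^2.4 ≈ 0.03190
  G=35: 35/255≈0.1373 > 0.04045 → ((0.1373+0.055)/1.055)^2.4 ≈ 0.01681
  B=191: 191/255≈0.7490 > 0.04045 → ((0.7490+0.055)/1.055)^2.4 ≈ 0.52100
  L1 = 0.2126×0.03190 + 0.7152×0.01681 + 0.0722×0.52100 ≈ 0.05642
Color 2 (135,174,237):
  R=135: 135/255≈0.5294 > 0.04045 → ((0.5294+0.055)/1.055)^2.4 ≈ 0.24228
  G=174: 174/255≈0.6824 > 0.04045 → ((0.6824+0.055)/1.055)^2.4 ≈ 0.42327
  B=237: 237/255≈0.9294 > 0.04045 → ((0.9294+0.055)/1.055)^2.4 ≈ 0.84687
  L2 = 0.2126×0.24228 + 0.7152×0.42327 + 0.0722×0.84687 ≈ 0.41537
Lighter = 0.41537, Darker = 0.05642
Ratio = (L_lighter + 0.05) / (L_darker + 0.05)
Ratio = (0.41537 + 0.05) / (0.05642 + 0.05) = 0.46537 / 0.10642 ≈ 4.3731
Ratio ≈ 4.37:1


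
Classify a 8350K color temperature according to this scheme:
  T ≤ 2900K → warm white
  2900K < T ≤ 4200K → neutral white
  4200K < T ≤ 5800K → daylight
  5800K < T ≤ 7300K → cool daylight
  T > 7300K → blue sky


Temperature: 8350K
8350K > 7300K → blue sky
Classification: blue sky


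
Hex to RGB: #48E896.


48 → 72 (R)
E8 → 232 (G)
96 → 150 (B)
= RGB(72, 232, 150)


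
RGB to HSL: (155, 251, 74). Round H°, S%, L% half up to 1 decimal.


Normalize: R'=155/255≈0.6078, G'=251/255≈0.9843, B'=74/255≈0.2902
Max=251/255, Min=74/255, Δ=Max-Min=177/255
L = (Max+Min)/2 = (251+74)/510 = 325/510 = 0.63725… → L = 63.7%
L > 0.5 → S = Δ/(2-Max-Min) = 177/(510-251-74) = 177/185 = 0.95675… → S = 95.7%
(the 1/255 factors cancel in S and H, so raw channel differences can be used)
Max is G' → H = 60 × ((B-R)/Δ + 2) = 60 × ((74-155)/177 + 2)
  -81/177 + 2 = -0.4576… + 2 = 1.5423…
  H = 60 × 1.5423… = 92.542…° → H = 92.5°
= HSL(92.5°, 95.7%, 63.7%)


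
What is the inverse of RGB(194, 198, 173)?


Invert: (255-R, 255-G, 255-B)
R: 255-194 = 61
G: 255-198 = 57
B: 255-173 = 82
= RGB(61, 57, 82)


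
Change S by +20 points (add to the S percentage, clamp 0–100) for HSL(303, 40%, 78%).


Original S = 40%
Adjustment = +20 percentage points
New S = 40 + (20) = 60
Clamp to [0, 100] → 60
= HSL(303°, 60%, 78%)


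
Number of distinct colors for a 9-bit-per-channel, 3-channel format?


Total bits = 9 bits/channel × 3 channels = 27 bits
Distinct colors = 2^27
= 134,217,728 colors


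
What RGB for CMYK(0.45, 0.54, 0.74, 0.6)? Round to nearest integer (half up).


R = 255 × (1-C) × (1-K) = 255 × 0.55 × 0.40 = 56.1 → 56
G = 255 × (1-M) × (1-K) = 255 × 0.46 × 0.40 = 46.92 → 47
B = 255 × (1-Y) × (1-K) = 255 × 0.26 × 0.40 = 26.52 → 27
= RGB(56, 47, 27)


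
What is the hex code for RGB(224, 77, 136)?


R = 224 → E0 (hex)
G = 77 → 4D (hex)
B = 136 → 88 (hex)
Hex = #E04D88


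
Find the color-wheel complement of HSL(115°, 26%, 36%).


Complement = opposite side of color wheel = hue + 180°
H' = (115 + 180) mod 360 = 295°
S and L unchanged.
= HSL(295°, 26%, 36%)


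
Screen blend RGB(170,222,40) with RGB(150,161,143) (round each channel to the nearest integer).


Screen: C = 255 - (255-A)×(255-B)/255, rounded to nearest integer
R: 255 - (255-170)×(255-150)/255 = 255 - 8925/255 ≈ 255 - 35.000 = 220.000 → 220
G: 255 - (255-222)×(255-161)/255 = 255 - 3102/255 ≈ 255 - 12.165 = 242.835 → 243
B: 255 - (255-40)×(255-143)/255 = 255 - 24080/255 ≈ 255 - 94.431 = 160.569 → 161
= RGB(220, 243, 161)


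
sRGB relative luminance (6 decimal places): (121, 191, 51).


Linearize each channel (sRGB transfer function): c = v/255; c_lin = c/12.92 if c ≤ 0.04045, else ((c+0.055)/1.055)^2.4
  R: 121/255 ≈ 0.474510 > 0.04045 → ((0.474510+0.055)/1.055)^2.4 ≈ 0.191202
  G: 191/255 ≈ 0.749020 > 0.04045 → ((0.749020+0.055)/1.055)^2.4 ≈ 0.520996
  B: 51/255 ≈ 0.200000 > 0.04045 → ((0.200000+0.055)/1.055)^2.4 ≈ 0.033105
R_lin = 0.191202, G_lin = 0.520996, B_lin = 0.033105
L = 0.2126×R + 0.7152×G + 0.0722×B
L = 0.2126×0.191202 + 0.7152×0.520996 + 0.0722×0.033105
L ≈ 0.415656


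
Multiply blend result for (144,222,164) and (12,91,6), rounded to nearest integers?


Multiply: C = A×B/255, rounded to nearest integer
R: 144×12/255 = 1728/255 ≈ 6.776 → 7
G: 222×91/255 = 20202/255 ≈ 79.224 → 79
B: 164×6/255 = 984/255 ≈ 3.859 → 4
= RGB(7, 79, 4)


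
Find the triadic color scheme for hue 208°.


Triadic: equally spaced at 120° intervals
H1 = 208°
H2 = (208 + 120) mod 360 = 328°
H3 = (208 + 240) mod 360 = 88°
Triadic = 208°, 328°, 88°


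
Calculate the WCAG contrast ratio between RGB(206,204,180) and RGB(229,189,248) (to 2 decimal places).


Linearize each sRGB channel c=v/255: c/12.92 if c ≤ 0.04045 else ((c+0.055)/1.055)^2.4
L = 0.2126×R_lin + 0.7152×G_lin + 0.0722×B_lin
Color 1 (206,204,180):
  R=206: 206/255≈0.8078 > 0.04045 → ((0.8078+0.055)/1.055)^2.4 ≈ 0.61721
  G=204: 204/255≈0.8000 > 0.04045 → ((0.8000+0.055)/1.055)^2.4 ≈ 0.60383
  B=180: 180/255≈0.7059 > 0.04045 → ((0.7059+0.055)/1.055)^2.4 ≈ 0.45641
  L1 = 0.2126×0.61721 + 0.7152×0.60383 + 0.0722×0.45641 ≈ 0.59603
Color 2 (229,189,248):
  R=229: 229/255≈0.8980 > 0.04045 → ((0.8980+0.055)/1.055)^2.4 ≈ 0.78354
  G=189: 189/255≈0.7412 > 0.04045 → ((0.7412+0.055)/1.055)^2.4 ≈ 0.50888
  B=248: 248/255≈0.9725 > 0.04045 → ((0.9725+0.055)/1.055)^2.4 ≈ 0.93869
  L2 = 0.2126×0.78354 + 0.7152×0.50888 + 0.0722×0.93869 ≈ 0.59831
Lighter = 0.59831, Darker = 0.59603
Ratio = (L_lighter + 0.05) / (L_darker + 0.05)
Ratio = (0.59831 + 0.05) / (0.59603 + 0.05) = 0.64831 / 0.64603 ≈ 1.0035
Ratio ≈ 1.00:1


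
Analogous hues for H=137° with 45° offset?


Base hue: 137°
Left analog: (137 - 45) mod 360 = 92°
Right analog: (137 + 45) mod 360 = 182°
Analogous hues = 92° and 182°


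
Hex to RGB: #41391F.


41 → 65 (R)
39 → 57 (G)
1F → 31 (B)
= RGB(65, 57, 31)


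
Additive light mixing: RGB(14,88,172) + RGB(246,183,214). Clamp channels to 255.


Additive: each channel = min(255, C₁+C₂)
R: 14+246 = 260 → 255
G: 88+183 = 271 → 255
B: 172+214 = 386 → 255
= RGB(255, 255, 255)


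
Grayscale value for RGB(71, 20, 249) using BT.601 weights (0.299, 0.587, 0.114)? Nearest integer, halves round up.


Gray = 0.299×R + 0.587×G + 0.114×B
Gray = 0.299×71 + 0.587×20 + 0.114×249
Gray = 21.229 + 11.740 + 28.386
Gray = 61.355 → round half up → 61
Gray = 61


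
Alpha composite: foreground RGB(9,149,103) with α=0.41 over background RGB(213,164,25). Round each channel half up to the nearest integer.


C = α×F + (1-α)×B, with 1-α = 0.59
R: 0.41×9 + 0.59×213 = 3.69 + 125.67 = 129.36 → 129
G: 0.41×149 + 0.59×164 = 61.09 + 96.76 = 157.85 → 158
B: 0.41×103 + 0.59×25 = 42.23 + 14.75 = 56.98 → 57
= RGB(129, 158, 57)


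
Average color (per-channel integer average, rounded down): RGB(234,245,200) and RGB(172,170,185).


Midpoint: each channel = ⌊(C₁+C₂)/2⌋
R: ⌊(234+172)/2⌋ = 203
G: ⌊(245+170)/2⌋ = 207
B: ⌊(200+185)/2⌋ = 192
= RGB(203, 207, 192)


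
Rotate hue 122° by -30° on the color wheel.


New hue = (H + rotation) mod 360
New hue = (122 -30) mod 360
= 92 mod 360
= 92°


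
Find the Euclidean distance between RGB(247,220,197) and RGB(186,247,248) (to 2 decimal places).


d = √[(R₁-R₂)² + (G₁-G₂)² + (B₁-B₂)²]
d = √[(247-186)² + (220-247)² + (197-248)²]
d = √[3721 + 729 + 2601]
d = √7051
d ≈ 83.97


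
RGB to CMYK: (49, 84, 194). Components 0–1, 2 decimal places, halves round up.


R'=49/255≈0.1922, G'=84/255≈0.3294, B'=194/255≈0.7608
K = 1 - max(R',G',B') = 1 - 194/255 = 61/255 = 0.23921… → 0.24
(1-R'-K)/(1-K) simplifies to (max-R)/max with max = 194:
C = (194-49)/194 = 145/194 = 0.74742… → 0.75
M = (194-84)/194 = 110/194 = 0.56701… → 0.57
Y = (194-194)/194 = 0/194 = 0 → 0.00
= CMYK(0.75, 0.57, 0.00, 0.24)


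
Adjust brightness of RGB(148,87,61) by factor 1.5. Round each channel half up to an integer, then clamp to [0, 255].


Multiply each channel by 1.5, round half up, clamp to [0, 255]
R: 148×1.5 = 222
G: 87×1.5 = 130.5 → round → 131
B: 61×1.5 = 91.5 → round → 92
= RGB(222, 131, 92)


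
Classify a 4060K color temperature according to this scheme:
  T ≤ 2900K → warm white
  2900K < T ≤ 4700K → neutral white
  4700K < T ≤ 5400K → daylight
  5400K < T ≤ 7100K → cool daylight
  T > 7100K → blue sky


Temperature: 4060K
2900K < 4060K ≤ 4700K → neutral white
Classification: neutral white


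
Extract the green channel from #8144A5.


Color: #8144A5
R = 81 = 129
G = 44 = 68
B = A5 = 165
Green = 68


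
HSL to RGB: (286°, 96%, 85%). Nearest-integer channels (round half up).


H=286°, S=0.96, L=0.85
C = (1-|2L-1|)×S = (1-|0.70|)×0.96 = 0.288
H' = H/60 = 286/60 ≈ 4.7667; X = C×(1-|H' mod 2 - 1|) = 0.2208
m = L - C/2 = 0.85 - 0.144 = 0.706
Sector ⌊H'⌋ = 4 → (R',G',B') = (0.2208, 0.0, 0.288)
RGB = ((R'+m)×255, (G'+m)×255, (B'+m)×255) = (236.334, 180.03, 253.47)
Round half up → RGB(236, 180, 253)


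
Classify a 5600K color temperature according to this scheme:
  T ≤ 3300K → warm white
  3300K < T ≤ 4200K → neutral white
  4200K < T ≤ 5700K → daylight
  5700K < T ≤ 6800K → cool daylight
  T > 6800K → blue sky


Temperature: 5600K
4200K < 5600K ≤ 5700K → daylight
Classification: daylight


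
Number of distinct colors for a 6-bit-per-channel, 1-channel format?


Total bits = 6 bits/channel × 1 channels = 6 bits
Distinct colors = 2^6
= 64 colors


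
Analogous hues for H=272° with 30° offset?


Base hue: 272°
Left analog: (272 - 30) mod 360 = 242°
Right analog: (272 + 30) mod 360 = 302°
Analogous hues = 242° and 302°


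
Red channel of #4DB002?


Color: #4DB002
R = 4D = 77
G = B0 = 176
B = 02 = 2
Red = 77


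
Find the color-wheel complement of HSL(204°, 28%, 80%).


Complement = opposite side of color wheel = hue + 180°
H' = (204 + 180) mod 360 = 24°
S and L unchanged.
= HSL(24°, 28%, 80%)


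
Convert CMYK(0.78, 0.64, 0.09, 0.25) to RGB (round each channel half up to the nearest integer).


R = 255 × (1-C) × (1-K) = 255 × 0.22 × 0.75 = 42.075 → 42
G = 255 × (1-M) × (1-K) = 255 × 0.36 × 0.75 = 68.85 → 69
B = 255 × (1-Y) × (1-K) = 255 × 0.91 × 0.75 = 174.0375 → 174
= RGB(42, 69, 174)


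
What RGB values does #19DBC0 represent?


19 → 25 (R)
DB → 219 (G)
C0 → 192 (B)
= RGB(25, 219, 192)


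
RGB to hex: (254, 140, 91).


R = 254 → FE (hex)
G = 140 → 8C (hex)
B = 91 → 5B (hex)
Hex = #FE8C5B


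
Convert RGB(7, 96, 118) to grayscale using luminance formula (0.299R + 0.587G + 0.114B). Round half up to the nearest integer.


Gray = 0.299×R + 0.587×G + 0.114×B
Gray = 0.299×7 + 0.587×96 + 0.114×118
Gray = 2.093 + 56.352 + 13.452
Gray = 71.897 → round half up → 72
Gray = 72


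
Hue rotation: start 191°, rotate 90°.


New hue = (H + rotation) mod 360
New hue = (191 + 90) mod 360
= 281 mod 360
= 281°


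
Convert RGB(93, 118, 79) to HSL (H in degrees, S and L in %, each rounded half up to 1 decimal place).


Normalize: R'=93/255≈0.3647, G'=118/255≈0.4627, B'=79/255≈0.3098
Max=118/255, Min=79/255, Δ=Max-Min=39/255
L = (Max+Min)/2 = (118+79)/510 = 197/510 = 0.38627… → L = 38.6%
L ≤ 0.5 → S = Δ/(Max+Min) = 39/(118+79) = 39/197 = 0.19796… → S = 19.8%
(the 1/255 factors cancel in S and H, so raw channel differences can be used)
Max is G' → H = 60 × ((B-R)/Δ + 2) = 60 × ((79-93)/39 + 2)
  -14/39 + 2 = -0.3589… + 2 = 1.6410…
  H = 60 × 1.6410… = 98.461…° → H = 98.5°
= HSL(98.5°, 19.8%, 38.6%)


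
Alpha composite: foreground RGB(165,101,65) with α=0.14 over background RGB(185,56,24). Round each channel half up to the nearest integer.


C = α×F + (1-α)×B, with 1-α = 0.86
R: 0.14×165 + 0.86×185 = 23.10 + 159.10 = 182.20 → 182
G: 0.14×101 + 0.86×56 = 14.14 + 48.16 = 62.30 → 62
B: 0.14×65 + 0.86×24 = 9.10 + 20.64 = 29.74 → 30
= RGB(182, 62, 30)


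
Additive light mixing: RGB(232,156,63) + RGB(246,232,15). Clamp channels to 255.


Additive: each channel = min(255, C₁+C₂)
R: 232+246 = 478 → 255
G: 156+232 = 388 → 255
B: 63+15 = 78 → 78
= RGB(255, 255, 78)


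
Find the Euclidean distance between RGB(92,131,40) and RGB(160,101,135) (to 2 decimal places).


d = √[(R₁-R₂)² + (G₁-G₂)² + (B₁-B₂)²]
d = √[(92-160)² + (131-101)² + (40-135)²]
d = √[4624 + 900 + 9025]
d = √14549
d ≈ 120.62


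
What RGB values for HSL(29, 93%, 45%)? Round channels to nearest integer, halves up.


H=29°, S=0.93, L=0.45
C = (1-|2L-1|)×S = (1-|-0.10|)×0.93 = 0.837
H' = H/60 = 29/60 ≈ 0.4833; X = C×(1-|H' mod 2 - 1|) = 0.40455
m = L - C/2 = 0.45 - 0.4185 = 0.0315
Sector ⌊H'⌋ = 0 → (R',G',B') = (0.837, 0.40455, 0.0)
RGB = ((R'+m)×255, (G'+m)×255, (B'+m)×255) = (221.4675, 111.19275, 8.0325)
Round half up → RGB(221, 111, 8)


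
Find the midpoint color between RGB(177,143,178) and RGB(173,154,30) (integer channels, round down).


Midpoint: each channel = ⌊(C₁+C₂)/2⌋
R: ⌊(177+173)/2⌋ = 175
G: ⌊(143+154)/2⌋ = 148
B: ⌊(178+30)/2⌋ = 104
= RGB(175, 148, 104)


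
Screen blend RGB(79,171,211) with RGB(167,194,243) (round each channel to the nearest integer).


Screen: C = 255 - (255-A)×(255-B)/255, rounded to nearest integer
R: 255 - (255-79)×(255-167)/255 = 255 - 15488/255 ≈ 255 - 60.737 = 194.263 → 194
G: 255 - (255-171)×(255-194)/255 = 255 - 5124/255 ≈ 255 - 20.094 = 234.906 → 235
B: 255 - (255-211)×(255-243)/255 = 255 - 528/255 ≈ 255 - 2.071 = 252.929 → 253
= RGB(194, 235, 253)


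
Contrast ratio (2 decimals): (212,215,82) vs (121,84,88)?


Linearize each sRGB channel c=v/255: c/12.92 if c ≤ 0.04045 else ((c+0.055)/1.055)^2.4
L = 0.2126×R_lin + 0.7152×G_lin + 0.0722×B_lin
Color 1 (212,215,82):
  R=212: 212/255≈0.8314 > 0.04045 → ((0.8314+0.055)/1.055)^2.4 ≈ 0.65837
  G=215: 215/255≈0.8431 > 0.04045 → ((0.8431+0.055)/1.055)^2.4 ≈ 0.67954
  B=82: 82/255≈0.3216 > 0.04045 → ((0.3216+0.055)/1.055)^2.4 ≈ 0.08438
  L1 = 0.2126×0.65837 + 0.7152×0.67954 + 0.0722×0.08438 ≈ 0.63207
Color 2 (121,84,88):
  R=121: 121/255≈0.4745 > 0.04045 → ((0.4745+0.055)/1.055)^2.4 ≈ 0.19120
  G=84: 84/255≈0.3294 > 0.04045 → ((0.3294+0.055)/1.055)^2.4 ≈ 0.08866
  B=88: 88/255≈0.3451 > 0.04045 → ((0.3451+0.055)/1.055)^2.4 ≈ 0.09759
  L2 = 0.2126×0.19120 + 0.7152×0.08866 + 0.0722×0.09759 ≈ 0.11110
Lighter = 0.63207, Darker = 0.11110
Ratio = (L_lighter + 0.05) / (L_darker + 0.05)
Ratio = (0.63207 + 0.05) / (0.11110 + 0.05) = 0.68207 / 0.16110 ≈ 4.2338
Ratio ≈ 4.23:1


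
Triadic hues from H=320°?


Triadic: equally spaced at 120° intervals
H1 = 320°
H2 = (320 + 120) mod 360 = 80°
H3 = (320 + 240) mod 360 = 200°
Triadic = 320°, 80°, 200°


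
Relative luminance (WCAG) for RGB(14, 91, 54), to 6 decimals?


Linearize each channel (sRGB transfer function): c = v/255; c_lin = c/12.92 if c ≤ 0.04045, else ((c+0.055)/1.055)^2.4
  R: 14/255 ≈ 0.054902 > 0.04045 → ((0.054902+0.055)/1.055)^2.4 ≈ 0.004391
  G: 91/255 ≈ 0.356863 > 0.04045 → ((0.356863+0.055)/1.055)^2.4 ≈ 0.104616
  B: 54/255 ≈ 0.211765 > 0.04045 → ((0.211765+0.055)/1.055)^2.4 ≈ 0.036889
R_lin = 0.004391, G_lin = 0.104616, B_lin = 0.036889
L = 0.2126×R + 0.7152×G + 0.0722×B
L = 0.2126×0.004391 + 0.7152×0.104616 + 0.0722×0.036889
L ≈ 0.078419


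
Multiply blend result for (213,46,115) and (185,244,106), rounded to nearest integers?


Multiply: C = A×B/255, rounded to nearest integer
R: 213×185/255 = 39405/255 ≈ 154.529 → 155
G: 46×244/255 = 11224/255 ≈ 44.016 → 44
B: 115×106/255 = 12190/255 ≈ 47.804 → 48
= RGB(155, 44, 48)


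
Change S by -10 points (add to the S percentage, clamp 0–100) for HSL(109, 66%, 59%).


Original S = 66%
Adjustment = -10 percentage points
New S = 66 + (-10) = 56
Clamp to [0, 100] → 56
= HSL(109°, 56%, 59%)


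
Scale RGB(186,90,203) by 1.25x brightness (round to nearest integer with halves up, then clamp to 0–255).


Multiply each channel by 1.25, round half up, clamp to [0, 255]
R: 186×1.25 = 232.5 → round → 233
G: 90×1.25 = 112.5 → round → 113
B: 203×1.25 = 253.75 → round → 254
= RGB(233, 113, 254)


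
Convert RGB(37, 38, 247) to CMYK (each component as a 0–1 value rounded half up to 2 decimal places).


R'=37/255≈0.1451, G'=38/255≈0.1490, B'=247/255≈0.9686
K = 1 - max(R',G',B') = 1 - 247/255 = 8/255 = 0.03137… → 0.03
(1-R'-K)/(1-K) simplifies to (max-R)/max with max = 247:
C = (247-37)/247 = 210/247 = 0.85020… → 0.85
M = (247-38)/247 = 209/247 = 0.84615… → 0.85
Y = (247-247)/247 = 0/247 = 0 → 0.00
= CMYK(0.85, 0.85, 0.00, 0.03)


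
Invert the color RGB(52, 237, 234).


Invert: (255-R, 255-G, 255-B)
R: 255-52 = 203
G: 255-237 = 18
B: 255-234 = 21
= RGB(203, 18, 21)


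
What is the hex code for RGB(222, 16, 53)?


R = 222 → DE (hex)
G = 16 → 10 (hex)
B = 53 → 35 (hex)
Hex = #DE1035


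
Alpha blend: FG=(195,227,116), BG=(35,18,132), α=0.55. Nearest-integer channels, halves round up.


C = α×F + (1-α)×B, with 1-α = 0.45
R: 0.55×195 + 0.45×35 = 107.25 + 15.75 = 123.00 → 123
G: 0.55×227 + 0.45×18 = 124.85 + 8.10 = 132.95 → 133
B: 0.55×116 + 0.45×132 = 63.80 + 59.40 = 123.20 → 123
= RGB(123, 133, 123)


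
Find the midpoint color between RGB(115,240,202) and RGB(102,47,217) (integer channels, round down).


Midpoint: each channel = ⌊(C₁+C₂)/2⌋
R: ⌊(115+102)/2⌋ = 108
G: ⌊(240+47)/2⌋ = 143
B: ⌊(202+217)/2⌋ = 209
= RGB(108, 143, 209)


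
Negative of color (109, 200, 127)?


Invert: (255-R, 255-G, 255-B)
R: 255-109 = 146
G: 255-200 = 55
B: 255-127 = 128
= RGB(146, 55, 128)


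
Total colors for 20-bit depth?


Colors = 2^bits = 2^20
= 1,048,576 colors


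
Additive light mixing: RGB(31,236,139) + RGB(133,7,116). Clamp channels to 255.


Additive: each channel = min(255, C₁+C₂)
R: 31+133 = 164 → 164
G: 236+7 = 243 → 243
B: 139+116 = 255 → 255
= RGB(164, 243, 255)


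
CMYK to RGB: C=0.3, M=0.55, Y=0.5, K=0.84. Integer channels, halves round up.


R = 255 × (1-C) × (1-K) = 255 × 0.70 × 0.16 = 28.56 → 29
G = 255 × (1-M) × (1-K) = 255 × 0.45 × 0.16 = 18.36 → 18
B = 255 × (1-Y) × (1-K) = 255 × 0.50 × 0.16 = 20.4 → 20
= RGB(29, 18, 20)


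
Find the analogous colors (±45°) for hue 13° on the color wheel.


Base hue: 13°
Left analog: (13 - 45) mod 360 = 328°
Right analog: (13 + 45) mod 360 = 58°
Analogous hues = 328° and 58°


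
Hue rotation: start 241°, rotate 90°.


New hue = (H + rotation) mod 360
New hue = (241 + 90) mod 360
= 331 mod 360
= 331°


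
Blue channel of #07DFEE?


Color: #07DFEE
R = 07 = 7
G = DF = 223
B = EE = 238
Blue = 238


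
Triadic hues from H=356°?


Triadic: equally spaced at 120° intervals
H1 = 356°
H2 = (356 + 120) mod 360 = 116°
H3 = (356 + 240) mod 360 = 236°
Triadic = 356°, 116°, 236°


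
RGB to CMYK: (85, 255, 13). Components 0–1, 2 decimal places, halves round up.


R'=85/255≈0.3333, G'=255/255≈1.0000, B'=13/255≈0.0510
K = 1 - max(R',G',B') = 1 - 255/255 = 0/255 = 0 → 0.00
(1-R'-K)/(1-K) simplifies to (max-R)/max with max = 255:
C = (255-85)/255 = 170/255 = 0.66666… → 0.67
M = (255-255)/255 = 0/255 = 0 → 0.00
Y = (255-13)/255 = 242/255 = 0.94901… → 0.95
= CMYK(0.67, 0.00, 0.95, 0.00)


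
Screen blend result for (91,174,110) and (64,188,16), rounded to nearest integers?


Screen: C = 255 - (255-A)×(255-B)/255, rounded to nearest integer
R: 255 - (255-91)×(255-64)/255 = 255 - 31324/255 ≈ 255 - 122.839 = 132.161 → 132
G: 255 - (255-174)×(255-188)/255 = 255 - 5427/255 ≈ 255 - 21.282 = 233.718 → 234
B: 255 - (255-110)×(255-16)/255 = 255 - 34655/255 ≈ 255 - 135.902 = 119.098 → 119
= RGB(132, 234, 119)


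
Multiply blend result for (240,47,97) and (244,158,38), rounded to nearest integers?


Multiply: C = A×B/255, rounded to nearest integer
R: 240×244/255 = 58560/255 ≈ 229.647 → 230
G: 47×158/255 = 7426/255 ≈ 29.122 → 29
B: 97×38/255 = 3686/255 ≈ 14.455 → 14
= RGB(230, 29, 14)


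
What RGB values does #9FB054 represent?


9F → 159 (R)
B0 → 176 (G)
54 → 84 (B)
= RGB(159, 176, 84)


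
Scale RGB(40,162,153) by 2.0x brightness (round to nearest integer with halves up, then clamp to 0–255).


Multiply each channel by 2.0, round half up, clamp to [0, 255]
R: 40×2.0 = 80
G: 162×2.0 = 324 → clamp → 255
B: 153×2.0 = 306 → clamp → 255
= RGB(80, 255, 255)


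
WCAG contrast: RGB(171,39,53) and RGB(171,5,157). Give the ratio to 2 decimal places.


Linearize each sRGB channel c=v/255: c/12.92 if c ≤ 0.04045 else ((c+0.055)/1.055)^2.4
L = 0.2126×R_lin + 0.7152×G_lin + 0.0722×B_lin
Color 1 (171,39,53):
  R=171: 171/255≈0.6706 > 0.04045 → ((0.6706+0.055)/1.055)^2.4 ≈ 0.40724
  G=39: 39/255≈0.1529 > 0.04045 → ((0.1529+0.055)/1.055)^2.4 ≈ 0.02029
  B=53: 53/255≈0.2078 > 0.04045 → ((0.2078+0.055)/1.055)^2.4 ≈ 0.03560
  L1 = 0.2126×0.40724 + 0.7152×0.02029 + 0.0722×0.03560 ≈ 0.10366
Color 2 (171,5,157):
  R=171: 171/255≈0.6706 > 0.04045 → ((0.6706+0.055)/1.055)^2.4 ≈ 0.40724
  G=5: 5/255≈0.0196 ≤ 0.04045 → 0.0196/12.92 ≈ 0.00152
  B=157: 157/255≈0.6157 > 0.04045 → ((0.6157+0.055)/1.055)^2.4 ≈ 0.33716
  L2 = 0.2126×0.40724 + 0.7152×0.00152 + 0.0722×0.33716 ≈ 0.11201
Lighter = 0.11201, Darker = 0.10366
Ratio = (L_lighter + 0.05) / (L_darker + 0.05)
Ratio = (0.11201 + 0.05) / (0.10366 + 0.05) = 0.16201 / 0.15366 ≈ 1.0543
Ratio ≈ 1.05:1


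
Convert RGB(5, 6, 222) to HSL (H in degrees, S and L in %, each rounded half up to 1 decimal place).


Normalize: R'=5/255≈0.0196, G'=6/255≈0.0235, B'=222/255≈0.8706
Max=222/255, Min=5/255, Δ=Max-Min=217/255
L = (Max+Min)/2 = (222+5)/510 = 227/510 = 0.44509… → L = 44.5%
L ≤ 0.5 → S = Δ/(Max+Min) = 217/(222+5) = 217/227 = 0.95594… → S = 95.6%
(the 1/255 factors cancel in S and H, so raw channel differences can be used)
Max is B' → H = 60 × ((R-G)/Δ + 4) = 60 × ((5-6)/217 + 4)
  -1/217 + 4 = -0.0046… + 4 = 3.9953…
  H = 60 × 3.9953… = 239.723…° → H = 239.7°
= HSL(239.7°, 95.6%, 44.5%)


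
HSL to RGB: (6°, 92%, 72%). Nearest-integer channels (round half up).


H=6°, S=0.92, L=0.72
C = (1-|2L-1|)×S = (1-|0.44|)×0.92 = 0.5152
H' = H/60 = 6/60 ≈ 0.1000; X = C×(1-|H' mod 2 - 1|) = 0.05152
m = L - C/2 = 0.72 - 0.2576 = 0.4624
Sector ⌊H'⌋ = 0 → (R',G',B') = (0.5152, 0.05152, 0.0)
RGB = ((R'+m)×255, (G'+m)×255, (B'+m)×255) = (249.288, 131.0496, 117.912)
Round half up → RGB(249, 131, 118)


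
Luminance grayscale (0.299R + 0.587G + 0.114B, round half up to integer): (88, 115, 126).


Gray = 0.299×R + 0.587×G + 0.114×B
Gray = 0.299×88 + 0.587×115 + 0.114×126
Gray = 26.312 + 67.505 + 14.364
Gray = 108.181 → round half up → 108
Gray = 108


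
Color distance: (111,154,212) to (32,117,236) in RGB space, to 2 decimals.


d = √[(R₁-R₂)² + (G₁-G₂)² + (B₁-B₂)²]
d = √[(111-32)² + (154-117)² + (212-236)²]
d = √[6241 + 1369 + 576]
d = √8186
d ≈ 90.48


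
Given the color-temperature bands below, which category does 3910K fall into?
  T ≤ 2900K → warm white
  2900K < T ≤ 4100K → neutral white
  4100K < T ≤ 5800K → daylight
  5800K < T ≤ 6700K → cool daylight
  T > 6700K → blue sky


Temperature: 3910K
2900K < 3910K ≤ 4100K → neutral white
Classification: neutral white


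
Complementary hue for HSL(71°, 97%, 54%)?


Complement = opposite side of color wheel = hue + 180°
H' = (71 + 180) mod 360 = 251°
S and L unchanged.
= HSL(251°, 97%, 54%)


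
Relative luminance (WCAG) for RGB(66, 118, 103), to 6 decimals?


Linearize each channel (sRGB transfer function): c = v/255; c_lin = c/12.92 if c ≤ 0.04045, else ((c+0.055)/1.055)^2.4
  R: 66/255 ≈ 0.258824 > 0.04045 → ((0.258824+0.055)/1.055)^2.4 ≈ 0.054480
  G: 118/255 ≈ 0.462745 > 0.04045 → ((0.462745+0.055)/1.055)^2.4 ≈ 0.181164
  B: 103/255 ≈ 0.403922 > 0.04045 → ((0.403922+0.055)/1.055)^2.4 ≈ 0.135633
R_lin = 0.054480, G_lin = 0.181164, B_lin = 0.135633
L = 0.2126×R + 0.7152×G + 0.0722×B
L = 0.2126×0.054480 + 0.7152×0.181164 + 0.0722×0.135633
L ≈ 0.150944


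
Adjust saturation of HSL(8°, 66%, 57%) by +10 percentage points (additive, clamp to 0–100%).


Original S = 66%
Adjustment = +10 percentage points
New S = 66 + (10) = 76
Clamp to [0, 100] → 76
= HSL(8°, 76%, 57%)


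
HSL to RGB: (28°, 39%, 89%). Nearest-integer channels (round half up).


H=28°, S=0.39, L=0.89
C = (1-|2L-1|)×S = (1-|0.78|)×0.39 = 0.0858
H' = H/60 = 28/60 ≈ 0.4667; X = C×(1-|H' mod 2 - 1|) = 0.04004
m = L - C/2 = 0.89 - 0.0429 = 0.8471
Sector ⌊H'⌋ = 0 → (R',G',B') = (0.0858, 0.04004, 0.0)
RGB = ((R'+m)×255, (G'+m)×255, (B'+m)×255) = (237.8895, 226.2207, 216.0105)
Round half up → RGB(238, 226, 216)


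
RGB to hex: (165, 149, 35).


R = 165 → A5 (hex)
G = 149 → 95 (hex)
B = 35 → 23 (hex)
Hex = #A59523


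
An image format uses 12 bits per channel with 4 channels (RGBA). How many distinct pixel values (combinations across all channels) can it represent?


Total bits = 12 bits/channel × 4 channels = 48 bits
Distinct pixel values = 2^48
= 281,474,976,710,656 pixel values


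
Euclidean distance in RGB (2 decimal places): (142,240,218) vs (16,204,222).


d = √[(R₁-R₂)² + (G₁-G₂)² + (B₁-B₂)²]
d = √[(142-16)² + (240-204)² + (218-222)²]
d = √[15876 + 1296 + 16]
d = √17188
d ≈ 131.10


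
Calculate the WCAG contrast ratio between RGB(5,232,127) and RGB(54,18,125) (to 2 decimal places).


Linearize each sRGB channel c=v/255: c/12.92 if c ≤ 0.04045 else ((c+0.055)/1.055)^2.4
L = 0.2126×R_lin + 0.7152×G_lin + 0.0722×B_lin
Color 1 (5,232,127):
  R=5: 5/255≈0.0196 ≤ 0.04045 → 0.0196/12.92 ≈ 0.00152
  G=232: 232/255≈0.9098 > 0.04045 → ((0.9098+0.055)/1.055)^2.4 ≈ 0.80695
  B=127: 127/255≈0.4980 > 0.04045 → ((0.4980+0.055)/1.055)^2.4 ≈ 0.21223
  L1 = 0.2126×0.00152 + 0.7152×0.80695 + 0.0722×0.21223 ≈ 0.59278
Color 2 (54,18,125):
  R=54: 54/255≈0.2118 > 0.04045 → ((0.2118+0.055)/1.055)^2.4 ≈ 0.03689
  G=18: 18/255≈0.0706 > 0.04045 → ((0.0706+0.055)/1.055)^2.4 ≈ 0.00605
  B=125: 125/255≈0.4902 > 0.04045 → ((0.4902+0.055)/1.055)^2.4 ≈ 0.20508
  L2 = 0.2126×0.03689 + 0.7152×0.00605 + 0.0722×0.20508 ≈ 0.02698
Lighter = 0.59278, Darker = 0.02698
Ratio = (L_lighter + 0.05) / (L_darker + 0.05)
Ratio = (0.59278 + 0.05) / (0.02698 + 0.05) = 0.64278 / 0.07698 ≈ 8.3504
Ratio ≈ 8.35:1


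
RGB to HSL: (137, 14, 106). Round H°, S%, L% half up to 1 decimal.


Normalize: R'=137/255≈0.5373, G'=14/255≈0.0549, B'=106/255≈0.4157
Max=137/255, Min=14/255, Δ=Max-Min=123/255
L = (Max+Min)/2 = (137+14)/510 = 151/510 = 0.29607… → L = 29.6%
L ≤ 0.5 → S = Δ/(Max+Min) = 123/(137+14) = 123/151 = 0.81456… → S = 81.5%
(the 1/255 factors cancel in S and H, so raw channel differences can be used)
Max is R' → H = 60 × (((G-B)/Δ) mod 6) = 60 × (((14-106)/123) mod 6)
  (-92)/123 = -0.7479…; negative, so add 6 → 5.2520…
  H = 60 × 5.2520… = 315.121…° → H = 315.1°
= HSL(315.1°, 81.5%, 29.6%)


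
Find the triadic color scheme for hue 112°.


Triadic: equally spaced at 120° intervals
H1 = 112°
H2 = (112 + 120) mod 360 = 232°
H3 = (112 + 240) mod 360 = 352°
Triadic = 112°, 232°, 352°


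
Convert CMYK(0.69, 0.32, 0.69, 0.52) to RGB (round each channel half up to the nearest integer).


R = 255 × (1-C) × (1-K) = 255 × 0.31 × 0.48 = 37.944 → 38
G = 255 × (1-M) × (1-K) = 255 × 0.68 × 0.48 = 83.232 → 83
B = 255 × (1-Y) × (1-K) = 255 × 0.31 × 0.48 = 37.944 → 38
= RGB(38, 83, 38)


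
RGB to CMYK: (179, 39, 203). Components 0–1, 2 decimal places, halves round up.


R'=179/255≈0.7020, G'=39/255≈0.1529, B'=203/255≈0.7961
K = 1 - max(R',G',B') = 1 - 203/255 = 52/255 = 0.20392… → 0.20
(1-R'-K)/(1-K) simplifies to (max-R)/max with max = 203:
C = (203-179)/203 = 24/203 = 0.11822… → 0.12
M = (203-39)/203 = 164/203 = 0.80788… → 0.81
Y = (203-203)/203 = 0/203 = 0 → 0.00
= CMYK(0.12, 0.81, 0.00, 0.20)


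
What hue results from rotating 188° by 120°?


New hue = (H + rotation) mod 360
New hue = (188 + 120) mod 360
= 308 mod 360
= 308°


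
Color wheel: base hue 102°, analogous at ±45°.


Base hue: 102°
Left analog: (102 - 45) mod 360 = 57°
Right analog: (102 + 45) mod 360 = 147°
Analogous hues = 57° and 147°


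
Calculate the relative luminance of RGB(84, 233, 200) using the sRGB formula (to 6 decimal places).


Linearize each channel (sRGB transfer function): c = v/255; c_lin = c/12.92 if c ≤ 0.04045, else ((c+0.055)/1.055)^2.4
  R: 84/255 ≈ 0.329412 > 0.04045 → ((0.329412+0.055)/1.055)^2.4 ≈ 0.088656
  G: 233/255 ≈ 0.913725 > 0.04045 → ((0.913725+0.055)/1.055)^2.4 ≈ 0.814847
  B: 200/255 ≈ 0.784314 > 0.04045 → ((0.784314+0.055)/1.055)^2.4 ≈ 0.577580
R_lin = 0.088656, G_lin = 0.814847, B_lin = 0.577580
L = 0.2126×R + 0.7152×G + 0.0722×B
L = 0.2126×0.088656 + 0.7152×0.814847 + 0.0722×0.577580
L ≈ 0.643328


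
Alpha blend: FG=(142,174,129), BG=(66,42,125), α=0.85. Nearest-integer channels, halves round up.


C = α×F + (1-α)×B, with 1-α = 0.15
R: 0.85×142 + 0.15×66 = 120.70 + 9.90 = 130.60 → 131
G: 0.85×174 + 0.15×42 = 147.90 + 6.30 = 154.20 → 154
B: 0.85×129 + 0.15×125 = 109.65 + 18.75 = 128.40 → 128
= RGB(131, 154, 128)


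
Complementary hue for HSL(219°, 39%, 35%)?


Complement = opposite side of color wheel = hue + 180°
H' = (219 + 180) mod 360 = 39°
S and L unchanged.
= HSL(39°, 39%, 35%)


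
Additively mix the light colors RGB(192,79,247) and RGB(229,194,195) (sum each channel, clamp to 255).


Additive: each channel = min(255, C₁+C₂)
R: 192+229 = 421 → 255
G: 79+194 = 273 → 255
B: 247+195 = 442 → 255
= RGB(255, 255, 255)


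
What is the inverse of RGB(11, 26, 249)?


Invert: (255-R, 255-G, 255-B)
R: 255-11 = 244
G: 255-26 = 229
B: 255-249 = 6
= RGB(244, 229, 6)


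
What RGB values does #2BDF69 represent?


2B → 43 (R)
DF → 223 (G)
69 → 105 (B)
= RGB(43, 223, 105)


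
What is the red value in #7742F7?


Color: #7742F7
R = 77 = 119
G = 42 = 66
B = F7 = 247
Red = 119


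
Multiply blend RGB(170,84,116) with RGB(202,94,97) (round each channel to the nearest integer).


Multiply: C = A×B/255, rounded to nearest integer
R: 170×202/255 = 34340/255 ≈ 134.667 → 135
G: 84×94/255 = 7896/255 ≈ 30.965 → 31
B: 116×97/255 = 11252/255 ≈ 44.125 → 44
= RGB(135, 31, 44)


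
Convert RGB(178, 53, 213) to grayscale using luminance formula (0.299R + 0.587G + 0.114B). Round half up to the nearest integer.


Gray = 0.299×R + 0.587×G + 0.114×B
Gray = 0.299×178 + 0.587×53 + 0.114×213
Gray = 53.222 + 31.111 + 24.282
Gray = 108.615 → round half up → 109
Gray = 109


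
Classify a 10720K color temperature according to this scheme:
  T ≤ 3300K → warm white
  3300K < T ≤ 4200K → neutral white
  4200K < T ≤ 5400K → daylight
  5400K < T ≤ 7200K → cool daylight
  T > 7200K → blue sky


Temperature: 10720K
10720K > 7200K → blue sky
Classification: blue sky


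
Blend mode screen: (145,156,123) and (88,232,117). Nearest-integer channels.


Screen: C = 255 - (255-A)×(255-B)/255, rounded to nearest integer
R: 255 - (255-145)×(255-88)/255 = 255 - 18370/255 ≈ 255 - 72.039 = 182.961 → 183
G: 255 - (255-156)×(255-232)/255 = 255 - 2277/255 ≈ 255 - 8.929 = 246.071 → 246
B: 255 - (255-123)×(255-117)/255 = 255 - 18216/255 ≈ 255 - 71.435 = 183.565 → 184
= RGB(183, 246, 184)


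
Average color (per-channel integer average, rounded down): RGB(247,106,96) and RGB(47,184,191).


Midpoint: each channel = ⌊(C₁+C₂)/2⌋
R: ⌊(247+47)/2⌋ = 147
G: ⌊(106+184)/2⌋ = 145
B: ⌊(96+191)/2⌋ = 143
= RGB(147, 145, 143)


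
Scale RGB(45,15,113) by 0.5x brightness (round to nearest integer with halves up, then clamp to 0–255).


Multiply each channel by 0.5, round half up, clamp to [0, 255]
R: 45×0.5 = 22.5 → round → 23
G: 15×0.5 = 7.5 → round → 8
B: 113×0.5 = 56.5 → round → 57
= RGB(23, 8, 57)


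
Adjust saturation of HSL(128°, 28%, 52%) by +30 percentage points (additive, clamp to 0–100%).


Original S = 28%
Adjustment = +30 percentage points
New S = 28 + (30) = 58
Clamp to [0, 100] → 58
= HSL(128°, 58%, 52%)


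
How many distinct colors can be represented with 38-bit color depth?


Colors = 2^bits = 2^38
= 274,877,906,944 colors


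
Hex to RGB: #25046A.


25 → 37 (R)
04 → 4 (G)
6A → 106 (B)
= RGB(37, 4, 106)


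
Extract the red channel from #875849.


Color: #875849
R = 87 = 135
G = 58 = 88
B = 49 = 73
Red = 135


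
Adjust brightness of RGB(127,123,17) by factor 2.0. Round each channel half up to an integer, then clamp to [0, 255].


Multiply each channel by 2.0, round half up, clamp to [0, 255]
R: 127×2.0 = 254
G: 123×2.0 = 246
B: 17×2.0 = 34
= RGB(254, 246, 34)


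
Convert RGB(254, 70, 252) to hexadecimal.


R = 254 → FE (hex)
G = 70 → 46 (hex)
B = 252 → FC (hex)
Hex = #FE46FC
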